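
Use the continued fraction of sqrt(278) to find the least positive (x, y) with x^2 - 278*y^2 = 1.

(x, y) = (2501, 150)

First expand sqrt(278) as a continued fraction. With x_i = (sqrt(278) + m_i)/d_i and (m_0, d_0) = (0, 1): a_0 = floor(sqrt(278)) = 16, since 16^2 = 256 <= 278 < 289 = 17^2.
Iterate m_{i+1} = d_i*a_i - m_i, d_{i+1} = (278 - m_{i+1}^2)/d_i, a_{i+1} = floor((a_0 + m_{i+1})/d_{i+1}):
  m_1 = 1*16 - 0 = 16, d_1 = (278 - 16^2)/1 = 22/1 = 22, a_1 = floor((16 + 16)/22) = 1.
  m_2 = 22*1 - 16 = 6, d_2 = (278 - 6^2)/22 = 242/22 = 11, a_2 = floor((16 + 6)/11) = 2.
  m_3 = 11*2 - 6 = 16, d_3 = (278 - 16^2)/11 = 22/11 = 2, a_3 = floor((16 + 16)/2) = 16.
  m_4 = 2*16 - 16 = 16, d_4 = (278 - 16^2)/2 = 22/2 = 11, a_4 = floor((16 + 16)/11) = 2.
  m_5 = 11*2 - 16 = 6, d_5 = (278 - 6^2)/11 = 242/11 = 22, a_5 = floor((16 + 6)/22) = 1.
  m_6 = 22*1 - 6 = 16, d_6 = (278 - 16^2)/22 = 22/22 = 1, a_6 = floor((16 + 16)/1) = 32.
  m_7 = 1*32 - 16 = 16, d_7 = (278 - 16^2)/1 = 22/1 = 22: (m_7, d_7) = (m_1, d_1) = (16, 22), so from here the quotients repeat a_1, ..., a_6; the period length is 6.
So sqrt(278) = [16; (1, 2, 16, 2, 1, 32)] with period length k = 6.
k is even, so the fundamental solution of x^2 - 278y^2 = 1 is (p_{k-1}, q_{k-1}) = (p_5, q_5); compute convergents through index 5.
Convergents (p_i = a_i*p_{i-1} + p_{i-2}, q_i = a_i*q_{i-1} + q_{i-2} with p_{-2}=0, p_{-1}=1, q_{-2}=1, q_{-1}=0):
  i=0: a_0=16, p_0 = 16*1 + 0 = 16, q_0 = 16*0 + 1 = 1.
  i=1: a_1=1, p_1 = 1*16 + 1 = 17, q_1 = 1*1 + 0 = 1.
  i=2: a_2=2, p_2 = 2*17 + 16 = 50, q_2 = 2*1 + 1 = 3.
  i=3: a_3=16, p_3 = 16*50 + 17 = 817, q_3 = 16*3 + 1 = 49.
  i=4: a_4=2, p_4 = 2*817 + 50 = 1684, q_4 = 2*49 + 3 = 101.
  i=5: a_5=1, p_5 = 1*1684 + 817 = 2501, q_5 = 1*101 + 49 = 150.
Check: 2501^2 - 278*150^2 = 6255001 - 6255000 = 1, so (x, y) = (2501, 150) solves the equation, and by the theorem it is the least positive solution.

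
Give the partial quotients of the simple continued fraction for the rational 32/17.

[1; 1, 7, 2]

Run the Euclidean algorithm on 32 and 17; the successive quotients are the partial quotients a_0, a_1, ... (each step inverts the fractional part left over by the previous one):
  32 = 1*17 + 15, so a_0 = 1.
  17 = 1*15 + 2, so a_1 = 1.
  15 = 7*2 + 1, so a_2 = 7.
  2 = 2*1 + 0, so a_3 = 2.
The remainder reaches 0 after 4 divisions, so the expansion has 4 partial quotients, read off in order.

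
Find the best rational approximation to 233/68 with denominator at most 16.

24/7

Expand x = 233/68 as a continued fraction with the Euclidean algorithm:
  233 = 3*68 + 29, so a_0 = 3.
  68 = 2*29 + 10, so a_1 = 2.
  29 = 2*10 + 9, so a_2 = 2.
  10 = 1*9 + 1, so a_3 = 1.
  9 = 9*1 + 0, so a_4 = 9.
so x = [3; 2, 2, 1, 9].
Convergents (p_i = a_i*p_{i-1} + p_{i-2}, q_i = a_i*q_{i-1} + q_{i-2} with p_{-2}=0, p_{-1}=1, q_{-2}=1, q_{-1}=0), until the denominator exceeds 16:
  i=0: a_0=3, p_0 = 3*1 + 0 = 3, q_0 = 3*0 + 1 = 1.
  i=1: a_1=2, p_1 = 2*3 + 1 = 7, q_1 = 2*1 + 0 = 2.
  i=2: a_2=2, p_2 = 2*7 + 3 = 17, q_2 = 2*2 + 1 = 5.
  i=3: a_3=1, p_3 = 1*17 + 7 = 24, q_3 = 1*5 + 2 = 7.
  i=4: a_4=9, p_4 = 9*24 + 17 = 233, q_4 = 9*7 + 5 = 68.
q_4 = 68 > 16, so the last convergent with denominator <= 16 is p_3/q_3 = 24/7.
The closest fraction with denominator <= 16 is either p_3/q_3 or the intermediate fraction (k*p_3 + p_2)/(k*q_3 + q_2) with the largest k >= 1 whose denominator stays <= 16; these approach x as k grows, and every other convergent or intermediate fraction in range is farther away.
Largest k: floor((16 - q_2)/q_3) = floor((16 - 5)/7) = 1.
That gives (1*24 + 17)/(1*7 + 5) = 41/12.
Compare the errors: |x - 24/7| = |233*7 - 24*68|/(68*7) = 1/476, and |x - 41/12| = |233*12 - 41*68|/(68*12) = 8/816.
Cross-multiplying, 1*816 = 816 < 3808 = 8*476, so 1/476 is smaller: the convergent 24/7 is closer to x than 41/12.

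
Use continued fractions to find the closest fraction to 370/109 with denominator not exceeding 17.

Expand x = 370/109 as a continued fraction with the Euclidean algorithm:
  370 = 3*109 + 43, so a_0 = 3.
  109 = 2*43 + 23, so a_1 = 2.
  43 = 1*23 + 20, so a_2 = 1.
  23 = 1*20 + 3, so a_3 = 1.
  20 = 6*3 + 2, so a_4 = 6.
  3 = 1*2 + 1, so a_5 = 1.
  2 = 2*1 + 0, so a_6 = 2.
so x = [3; 2, 1, 1, 6, 1, 2].
Convergents (p_i = a_i*p_{i-1} + p_{i-2}, q_i = a_i*q_{i-1} + q_{i-2} with p_{-2}=0, p_{-1}=1, q_{-2}=1, q_{-1}=0), until the denominator exceeds 17:
  i=0: a_0=3, p_0 = 3*1 + 0 = 3, q_0 = 3*0 + 1 = 1.
  i=1: a_1=2, p_1 = 2*3 + 1 = 7, q_1 = 2*1 + 0 = 2.
  i=2: a_2=1, p_2 = 1*7 + 3 = 10, q_2 = 1*2 + 1 = 3.
  i=3: a_3=1, p_3 = 1*10 + 7 = 17, q_3 = 1*3 + 2 = 5.
  i=4: a_4=6, p_4 = 6*17 + 10 = 112, q_4 = 6*5 + 3 = 33.
q_4 = 33 > 17, so the last convergent with denominator <= 17 is p_3/q_3 = 17/5.
The closest fraction with denominator <= 17 is either p_3/q_3 or the intermediate fraction (k*p_3 + p_2)/(k*q_3 + q_2) with the largest k >= 1 whose denominator stays <= 17; these approach x as k grows, and every other convergent or intermediate fraction in range is farther away.
Largest k: floor((17 - q_2)/q_3) = floor((17 - 3)/5) = 2.
That gives (2*17 + 10)/(2*5 + 3) = 44/13.
Compare the errors: |x - 17/5| = |370*5 - 17*109|/(109*5) = 3/545, and |x - 44/13| = |370*13 - 44*109|/(109*13) = 14/1417.
Cross-multiplying, 3*1417 = 4251 < 7630 = 14*545, so 3/545 is smaller: the convergent 17/5 is closer to x than 44/13.

17/5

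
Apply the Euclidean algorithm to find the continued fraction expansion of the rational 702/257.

Run the Euclidean algorithm on 702 and 257; the successive quotients are the partial quotients a_0, a_1, ... (each step inverts the fractional part left over by the previous one):
  702 = 2*257 + 188, so a_0 = 2.
  257 = 1*188 + 69, so a_1 = 1.
  188 = 2*69 + 50, so a_2 = 2.
  69 = 1*50 + 19, so a_3 = 1.
  50 = 2*19 + 12, so a_4 = 2.
  19 = 1*12 + 7, so a_5 = 1.
  12 = 1*7 + 5, so a_6 = 1.
  7 = 1*5 + 2, so a_7 = 1.
  5 = 2*2 + 1, so a_8 = 2.
  2 = 2*1 + 0, so a_9 = 2.
The remainder reaches 0 after 10 divisions, so the expansion has 10 partial quotients, read off in order.

[2; 1, 2, 1, 2, 1, 1, 1, 2, 2]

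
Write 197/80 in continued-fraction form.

Run the Euclidean algorithm on 197 and 80; the successive quotients are the partial quotients a_0, a_1, ... (each step inverts the fractional part left over by the previous one):
  197 = 2*80 + 37, so a_0 = 2.
  80 = 2*37 + 6, so a_1 = 2.
  37 = 6*6 + 1, so a_2 = 6.
  6 = 6*1 + 0, so a_3 = 6.
The remainder reaches 0 after 4 divisions, so the expansion has 4 partial quotients, read off in order.

[2; 2, 6, 6]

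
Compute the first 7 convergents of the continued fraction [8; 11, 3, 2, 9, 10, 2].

Using the convergent recurrence p_i = a_i*p_{i-1} + p_{i-2}, q_i = a_i*q_{i-1} + q_{i-2} with p_{-2}=0, p_{-1}=1, q_{-2}=1, q_{-1}=0:
  i=0: a_0=8, p_0 = 8*1 + 0 = 8, q_0 = 8*0 + 1 = 1.
  i=1: a_1=11, p_1 = 11*8 + 1 = 89, q_1 = 11*1 + 0 = 11.
  i=2: a_2=3, p_2 = 3*89 + 8 = 275, q_2 = 3*11 + 1 = 34.
  i=3: a_3=2, p_3 = 2*275 + 89 = 639, q_3 = 2*34 + 11 = 79.
  i=4: a_4=9, p_4 = 9*639 + 275 = 6026, q_4 = 9*79 + 34 = 745.
  i=5: a_5=10, p_5 = 10*6026 + 639 = 60899, q_5 = 10*745 + 79 = 7529.
  i=6: a_6=2, p_6 = 2*60899 + 6026 = 127824, q_6 = 2*7529 + 745 = 15803.

8/1, 89/11, 275/34, 639/79, 6026/745, 60899/7529, 127824/15803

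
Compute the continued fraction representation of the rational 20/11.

[1; 1, 4, 2]

Run the Euclidean algorithm on 20 and 11; the successive quotients are the partial quotients a_0, a_1, ... (each step inverts the fractional part left over by the previous one):
  20 = 1*11 + 9, so a_0 = 1.
  11 = 1*9 + 2, so a_1 = 1.
  9 = 4*2 + 1, so a_2 = 4.
  2 = 2*1 + 0, so a_3 = 2.
The remainder reaches 0 after 4 divisions, so the expansion has 4 partial quotients, read off in order.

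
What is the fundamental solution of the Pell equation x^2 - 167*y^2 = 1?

(x, y) = (168, 13)

First expand sqrt(167) as a continued fraction. With x_i = (sqrt(167) + m_i)/d_i and (m_0, d_0) = (0, 1): a_0 = floor(sqrt(167)) = 12, since 12^2 = 144 <= 167 < 169 = 13^2.
Iterate m_{i+1} = d_i*a_i - m_i, d_{i+1} = (167 - m_{i+1}^2)/d_i, a_{i+1} = floor((a_0 + m_{i+1})/d_{i+1}):
  m_1 = 1*12 - 0 = 12, d_1 = (167 - 12^2)/1 = 23/1 = 23, a_1 = floor((12 + 12)/23) = 1.
  m_2 = 23*1 - 12 = 11, d_2 = (167 - 11^2)/23 = 46/23 = 2, a_2 = floor((12 + 11)/2) = 11.
  m_3 = 2*11 - 11 = 11, d_3 = (167 - 11^2)/2 = 46/2 = 23, a_3 = floor((12 + 11)/23) = 1.
  m_4 = 23*1 - 11 = 12, d_4 = (167 - 12^2)/23 = 23/23 = 1, a_4 = floor((12 + 12)/1) = 24.
  m_5 = 1*24 - 12 = 12, d_5 = (167 - 12^2)/1 = 23/1 = 23: (m_5, d_5) = (m_1, d_1) = (12, 23), so from here the quotients repeat a_1, ..., a_4; the period length is 4.
So sqrt(167) = [12; (1, 11, 1, 24)] with period length k = 4.
k is even, so the fundamental solution of x^2 - 167y^2 = 1 is (p_{k-1}, q_{k-1}) = (p_3, q_3); compute convergents through index 3.
Convergents (p_i = a_i*p_{i-1} + p_{i-2}, q_i = a_i*q_{i-1} + q_{i-2} with p_{-2}=0, p_{-1}=1, q_{-2}=1, q_{-1}=0):
  i=0: a_0=12, p_0 = 12*1 + 0 = 12, q_0 = 12*0 + 1 = 1.
  i=1: a_1=1, p_1 = 1*12 + 1 = 13, q_1 = 1*1 + 0 = 1.
  i=2: a_2=11, p_2 = 11*13 + 12 = 155, q_2 = 11*1 + 1 = 12.
  i=3: a_3=1, p_3 = 1*155 + 13 = 168, q_3 = 1*12 + 1 = 13.
Check: 168^2 - 167*13^2 = 28224 - 28223 = 1, so (x, y) = (168, 13) solves the equation, and by the theorem it is the least positive solution.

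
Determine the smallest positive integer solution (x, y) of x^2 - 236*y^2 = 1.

First expand sqrt(236) as a continued fraction. With x_i = (sqrt(236) + m_i)/d_i and (m_0, d_0) = (0, 1): a_0 = floor(sqrt(236)) = 15, since 15^2 = 225 <= 236 < 256 = 16^2.
Iterate m_{i+1} = d_i*a_i - m_i, d_{i+1} = (236 - m_{i+1}^2)/d_i, a_{i+1} = floor((a_0 + m_{i+1})/d_{i+1}):
  m_1 = 1*15 - 0 = 15, d_1 = (236 - 15^2)/1 = 11/1 = 11, a_1 = floor((15 + 15)/11) = 2.
  m_2 = 11*2 - 15 = 7, d_2 = (236 - 7^2)/11 = 187/11 = 17, a_2 = floor((15 + 7)/17) = 1.
  m_3 = 17*1 - 7 = 10, d_3 = (236 - 10^2)/17 = 136/17 = 8, a_3 = floor((15 + 10)/8) = 3.
  m_4 = 8*3 - 10 = 14, d_4 = (236 - 14^2)/8 = 40/8 = 5, a_4 = floor((15 + 14)/5) = 5.
  m_5 = 5*5 - 14 = 11, d_5 = (236 - 11^2)/5 = 115/5 = 23, a_5 = floor((15 + 11)/23) = 1.
  m_6 = 23*1 - 11 = 12, d_6 = (236 - 12^2)/23 = 92/23 = 4, a_6 = floor((15 + 12)/4) = 6.
  m_7 = 4*6 - 12 = 12, d_7 = (236 - 12^2)/4 = 92/4 = 23, a_7 = floor((15 + 12)/23) = 1.
  m_8 = 23*1 - 12 = 11, d_8 = (236 - 11^2)/23 = 115/23 = 5, a_8 = floor((15 + 11)/5) = 5.
  m_9 = 5*5 - 11 = 14, d_9 = (236 - 14^2)/5 = 40/5 = 8, a_9 = floor((15 + 14)/8) = 3.
  m_10 = 8*3 - 14 = 10, d_10 = (236 - 10^2)/8 = 136/8 = 17, a_10 = floor((15 + 10)/17) = 1.
  m_11 = 17*1 - 10 = 7, d_11 = (236 - 7^2)/17 = 187/17 = 11, a_11 = floor((15 + 7)/11) = 2.
  m_12 = 11*2 - 7 = 15, d_12 = (236 - 15^2)/11 = 11/11 = 1, a_12 = floor((15 + 15)/1) = 30.
  m_13 = 1*30 - 15 = 15, d_13 = (236 - 15^2)/1 = 11/1 = 11: (m_13, d_13) = (m_1, d_1) = (15, 11), so from here the quotients repeat a_1, ..., a_12; the period length is 12.
So sqrt(236) = [15; (2, 1, 3, 5, 1, 6, 1, 5, 3, 1, 2, 30)] with period length k = 12.
k is even, so the fundamental solution of x^2 - 236y^2 = 1 is (p_{k-1}, q_{k-1}) = (p_11, q_11); compute convergents through index 11.
Convergents (p_i = a_i*p_{i-1} + p_{i-2}, q_i = a_i*q_{i-1} + q_{i-2} with p_{-2}=0, p_{-1}=1, q_{-2}=1, q_{-1}=0):
  i=0: a_0=15, p_0 = 15*1 + 0 = 15, q_0 = 15*0 + 1 = 1.
  i=1: a_1=2, p_1 = 2*15 + 1 = 31, q_1 = 2*1 + 0 = 2.
  i=2: a_2=1, p_2 = 1*31 + 15 = 46, q_2 = 1*2 + 1 = 3.
  i=3: a_3=3, p_3 = 3*46 + 31 = 169, q_3 = 3*3 + 2 = 11.
  i=4: a_4=5, p_4 = 5*169 + 46 = 891, q_4 = 5*11 + 3 = 58.
  i=5: a_5=1, p_5 = 1*891 + 169 = 1060, q_5 = 1*58 + 11 = 69.
  i=6: a_6=6, p_6 = 6*1060 + 891 = 7251, q_6 = 6*69 + 58 = 472.
  i=7: a_7=1, p_7 = 1*7251 + 1060 = 8311, q_7 = 1*472 + 69 = 541.
  i=8: a_8=5, p_8 = 5*8311 + 7251 = 48806, q_8 = 5*541 + 472 = 3177.
  i=9: a_9=3, p_9 = 3*48806 + 8311 = 154729, q_9 = 3*3177 + 541 = 10072.
  i=10: a_10=1, p_10 = 1*154729 + 48806 = 203535, q_10 = 1*10072 + 3177 = 13249.
  i=11: a_11=2, p_11 = 2*203535 + 154729 = 561799, q_11 = 2*13249 + 10072 = 36570.
Check: 561799^2 - 236*36570^2 = 315618116401 - 315618116400 = 1, so (x, y) = (561799, 36570) solves the equation, and by the theorem it is the least positive solution.

(x, y) = (561799, 36570)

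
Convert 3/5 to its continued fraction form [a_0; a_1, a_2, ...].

[0; 1, 1, 2]

Run the Euclidean algorithm on 3 and 5; the successive quotients are the partial quotients a_0, a_1, ... (each step inverts the fractional part left over by the previous one):
  3 = 0*5 + 3, so a_0 = 0.
  5 = 1*3 + 2, so a_1 = 1.
  3 = 1*2 + 1, so a_2 = 1.
  2 = 2*1 + 0, so a_3 = 2.
The remainder reaches 0 after 4 divisions, so the expansion has 4 partial quotients, read off in order.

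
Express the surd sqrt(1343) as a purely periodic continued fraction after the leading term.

[36; (1, 1, 1, 4, 1, 35, 1, 4, 1, 1, 1, 72)]

Write x_i = (sqrt(1343) + m_i)/d_i with (m_0, d_0) = (0, 1). a_0 = floor(sqrt(1343)) = 36, since 36^2 = 1296 <= 1343 < 1369 = 37^2.
Iterate m_{i+1} = d_i*a_i - m_i, d_{i+1} = (1343 - m_{i+1}^2)/d_i, a_{i+1} = floor((a_0 + m_{i+1})/d_{i+1}):
  m_1 = 1*36 - 0 = 36, d_1 = (1343 - 36^2)/1 = 47/1 = 47, a_1 = floor((36 + 36)/47) = 1.
  m_2 = 47*1 - 36 = 11, d_2 = (1343 - 11^2)/47 = 1222/47 = 26, a_2 = floor((36 + 11)/26) = 1.
  m_3 = 26*1 - 11 = 15, d_3 = (1343 - 15^2)/26 = 1118/26 = 43, a_3 = floor((36 + 15)/43) = 1.
  m_4 = 43*1 - 15 = 28, d_4 = (1343 - 28^2)/43 = 559/43 = 13, a_4 = floor((36 + 28)/13) = 4.
  m_5 = 13*4 - 28 = 24, d_5 = (1343 - 24^2)/13 = 767/13 = 59, a_5 = floor((36 + 24)/59) = 1.
  m_6 = 59*1 - 24 = 35, d_6 = (1343 - 35^2)/59 = 118/59 = 2, a_6 = floor((36 + 35)/2) = 35.
  m_7 = 2*35 - 35 = 35, d_7 = (1343 - 35^2)/2 = 118/2 = 59, a_7 = floor((36 + 35)/59) = 1.
  m_8 = 59*1 - 35 = 24, d_8 = (1343 - 24^2)/59 = 767/59 = 13, a_8 = floor((36 + 24)/13) = 4.
  m_9 = 13*4 - 24 = 28, d_9 = (1343 - 28^2)/13 = 559/13 = 43, a_9 = floor((36 + 28)/43) = 1.
  m_10 = 43*1 - 28 = 15, d_10 = (1343 - 15^2)/43 = 1118/43 = 26, a_10 = floor((36 + 15)/26) = 1.
  m_11 = 26*1 - 15 = 11, d_11 = (1343 - 11^2)/26 = 1222/26 = 47, a_11 = floor((36 + 11)/47) = 1.
  m_12 = 47*1 - 11 = 36, d_12 = (1343 - 36^2)/47 = 47/47 = 1, a_12 = floor((36 + 36)/1) = 72.
  m_13 = 1*72 - 36 = 36, d_13 = (1343 - 36^2)/1 = 47/1 = 47: (m_13, d_13) = (m_1, d_1) = (36, 47), so from here the quotients repeat a_1, ..., a_12; the period length is 12.
Hence the expansion of sqrt(1343) is a_0 = 36 followed by the repeating block 1, 1, 1, 4, 1, 35, 1, 4, 1, 1, 1, 72 (period 12).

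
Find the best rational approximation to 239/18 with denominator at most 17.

Expand x = 239/18 as a continued fraction with the Euclidean algorithm:
  239 = 13*18 + 5, so a_0 = 13.
  18 = 3*5 + 3, so a_1 = 3.
  5 = 1*3 + 2, so a_2 = 1.
  3 = 1*2 + 1, so a_3 = 1.
  2 = 2*1 + 0, so a_4 = 2.
so x = [13; 3, 1, 1, 2].
Convergents (p_i = a_i*p_{i-1} + p_{i-2}, q_i = a_i*q_{i-1} + q_{i-2} with p_{-2}=0, p_{-1}=1, q_{-2}=1, q_{-1}=0), until the denominator exceeds 17:
  i=0: a_0=13, p_0 = 13*1 + 0 = 13, q_0 = 13*0 + 1 = 1.
  i=1: a_1=3, p_1 = 3*13 + 1 = 40, q_1 = 3*1 + 0 = 3.
  i=2: a_2=1, p_2 = 1*40 + 13 = 53, q_2 = 1*3 + 1 = 4.
  i=3: a_3=1, p_3 = 1*53 + 40 = 93, q_3 = 1*4 + 3 = 7.
  i=4: a_4=2, p_4 = 2*93 + 53 = 239, q_4 = 2*7 + 4 = 18.
q_4 = 18 > 17, so the last convergent with denominator <= 17 is p_3/q_3 = 93/7.
The closest fraction with denominator <= 17 is either p_3/q_3 or the intermediate fraction (k*p_3 + p_2)/(k*q_3 + q_2) with the largest k >= 1 whose denominator stays <= 17; these approach x as k grows, and every other convergent or intermediate fraction in range is farther away.
Largest k: floor((17 - q_2)/q_3) = floor((17 - 4)/7) = 1.
That gives (1*93 + 53)/(1*7 + 4) = 146/11.
Compare the errors: |x - 93/7| = |239*7 - 93*18|/(18*7) = 1/126, and |x - 146/11| = |239*11 - 146*18|/(18*11) = 1/198.
Cross-multiplying, 1*126 = 126 < 198 = 1*198, so 1/198 is smaller: the intermediate fraction 146/11 is closer to x than 93/7.

146/11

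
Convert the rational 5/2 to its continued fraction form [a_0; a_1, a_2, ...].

[2; 2]

Run the Euclidean algorithm on 5 and 2; the successive quotients are the partial quotients a_0, a_1, ... (each step inverts the fractional part left over by the previous one):
  5 = 2*2 + 1, so a_0 = 2.
  2 = 2*1 + 0, so a_1 = 2.
The remainder reaches 0 after 2 divisions, so the expansion has 2 partial quotients, read off in order.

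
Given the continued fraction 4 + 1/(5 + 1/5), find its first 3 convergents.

4/1, 21/5, 109/26

Using the convergent recurrence p_i = a_i*p_{i-1} + p_{i-2}, q_i = a_i*q_{i-1} + q_{i-2} with p_{-2}=0, p_{-1}=1, q_{-2}=1, q_{-1}=0:
  i=0: a_0=4, p_0 = 4*1 + 0 = 4, q_0 = 4*0 + 1 = 1.
  i=1: a_1=5, p_1 = 5*4 + 1 = 21, q_1 = 5*1 + 0 = 5.
  i=2: a_2=5, p_2 = 5*21 + 4 = 109, q_2 = 5*5 + 1 = 26.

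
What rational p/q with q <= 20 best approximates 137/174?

Expand x = 137/174 as a continued fraction with the Euclidean algorithm:
  137 = 0*174 + 137, so a_0 = 0.
  174 = 1*137 + 37, so a_1 = 1.
  137 = 3*37 + 26, so a_2 = 3.
  37 = 1*26 + 11, so a_3 = 1.
  26 = 2*11 + 4, so a_4 = 2.
  11 = 2*4 + 3, so a_5 = 2.
  4 = 1*3 + 1, so a_6 = 1.
  3 = 3*1 + 0, so a_7 = 3.
so x = [0; 1, 3, 1, 2, 2, 1, 3].
Convergents (p_i = a_i*p_{i-1} + p_{i-2}, q_i = a_i*q_{i-1} + q_{i-2} with p_{-2}=0, p_{-1}=1, q_{-2}=1, q_{-1}=0), until the denominator exceeds 20:
  i=0: a_0=0, p_0 = 0*1 + 0 = 0, q_0 = 0*0 + 1 = 1.
  i=1: a_1=1, p_1 = 1*0 + 1 = 1, q_1 = 1*1 + 0 = 1.
  i=2: a_2=3, p_2 = 3*1 + 0 = 3, q_2 = 3*1 + 1 = 4.
  i=3: a_3=1, p_3 = 1*3 + 1 = 4, q_3 = 1*4 + 1 = 5.
  i=4: a_4=2, p_4 = 2*4 + 3 = 11, q_4 = 2*5 + 4 = 14.
  i=5: a_5=2, p_5 = 2*11 + 4 = 26, q_5 = 2*14 + 5 = 33.
q_5 = 33 > 20, so the last convergent with denominator <= 20 is p_4/q_4 = 11/14.
The closest fraction with denominator <= 20 is either p_4/q_4 or the intermediate fraction (k*p_4 + p_3)/(k*q_4 + q_3) with the largest k >= 1 whose denominator stays <= 20; these approach x as k grows, and every other convergent or intermediate fraction in range is farther away.
Largest k: floor((20 - q_3)/q_4) = floor((20 - 5)/14) = 1.
That gives (1*11 + 4)/(1*14 + 5) = 15/19.
Compare the errors: |x - 11/14| = |137*14 - 11*174|/(174*14) = 4/2436, and |x - 15/19| = |137*19 - 15*174|/(174*19) = 7/3306.
Cross-multiplying, 4*3306 = 13224 < 17052 = 7*2436, so 4/2436 is smaller: the convergent 11/14 is closer to x than 15/19.

11/14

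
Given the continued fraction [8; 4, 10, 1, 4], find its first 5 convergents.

Using the convergent recurrence p_i = a_i*p_{i-1} + p_{i-2}, q_i = a_i*q_{i-1} + q_{i-2} with p_{-2}=0, p_{-1}=1, q_{-2}=1, q_{-1}=0:
  i=0: a_0=8, p_0 = 8*1 + 0 = 8, q_0 = 8*0 + 1 = 1.
  i=1: a_1=4, p_1 = 4*8 + 1 = 33, q_1 = 4*1 + 0 = 4.
  i=2: a_2=10, p_2 = 10*33 + 8 = 338, q_2 = 10*4 + 1 = 41.
  i=3: a_3=1, p_3 = 1*338 + 33 = 371, q_3 = 1*41 + 4 = 45.
  i=4: a_4=4, p_4 = 4*371 + 338 = 1822, q_4 = 4*45 + 41 = 221.

8/1, 33/4, 338/41, 371/45, 1822/221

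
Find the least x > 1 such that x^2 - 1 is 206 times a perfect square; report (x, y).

First expand sqrt(206) as a continued fraction. With x_i = (sqrt(206) + m_i)/d_i and (m_0, d_0) = (0, 1): a_0 = floor(sqrt(206)) = 14, since 14^2 = 196 <= 206 < 225 = 15^2.
Iterate m_{i+1} = d_i*a_i - m_i, d_{i+1} = (206 - m_{i+1}^2)/d_i, a_{i+1} = floor((a_0 + m_{i+1})/d_{i+1}):
  m_1 = 1*14 - 0 = 14, d_1 = (206 - 14^2)/1 = 10/1 = 10, a_1 = floor((14 + 14)/10) = 2.
  m_2 = 10*2 - 14 = 6, d_2 = (206 - 6^2)/10 = 170/10 = 17, a_2 = floor((14 + 6)/17) = 1.
  m_3 = 17*1 - 6 = 11, d_3 = (206 - 11^2)/17 = 85/17 = 5, a_3 = floor((14 + 11)/5) = 5.
  m_4 = 5*5 - 11 = 14, d_4 = (206 - 14^2)/5 = 10/5 = 2, a_4 = floor((14 + 14)/2) = 14.
  m_5 = 2*14 - 14 = 14, d_5 = (206 - 14^2)/2 = 10/2 = 5, a_5 = floor((14 + 14)/5) = 5.
  m_6 = 5*5 - 14 = 11, d_6 = (206 - 11^2)/5 = 85/5 = 17, a_6 = floor((14 + 11)/17) = 1.
  m_7 = 17*1 - 11 = 6, d_7 = (206 - 6^2)/17 = 170/17 = 10, a_7 = floor((14 + 6)/10) = 2.
  m_8 = 10*2 - 6 = 14, d_8 = (206 - 14^2)/10 = 10/10 = 1, a_8 = floor((14 + 14)/1) = 28.
  m_9 = 1*28 - 14 = 14, d_9 = (206 - 14^2)/1 = 10/1 = 10: (m_9, d_9) = (m_1, d_1) = (14, 10), so from here the quotients repeat a_1, ..., a_8; the period length is 8.
So sqrt(206) = [14; (2, 1, 5, 14, 5, 1, 2, 28)] with period length k = 8.
k is even, so the fundamental solution of x^2 - 206y^2 = 1 is (p_{k-1}, q_{k-1}) = (p_7, q_7); compute convergents through index 7.
Convergents (p_i = a_i*p_{i-1} + p_{i-2}, q_i = a_i*q_{i-1} + q_{i-2} with p_{-2}=0, p_{-1}=1, q_{-2}=1, q_{-1}=0):
  i=0: a_0=14, p_0 = 14*1 + 0 = 14, q_0 = 14*0 + 1 = 1.
  i=1: a_1=2, p_1 = 2*14 + 1 = 29, q_1 = 2*1 + 0 = 2.
  i=2: a_2=1, p_2 = 1*29 + 14 = 43, q_2 = 1*2 + 1 = 3.
  i=3: a_3=5, p_3 = 5*43 + 29 = 244, q_3 = 5*3 + 2 = 17.
  i=4: a_4=14, p_4 = 14*244 + 43 = 3459, q_4 = 14*17 + 3 = 241.
  i=5: a_5=5, p_5 = 5*3459 + 244 = 17539, q_5 = 5*241 + 17 = 1222.
  i=6: a_6=1, p_6 = 1*17539 + 3459 = 20998, q_6 = 1*1222 + 241 = 1463.
  i=7: a_7=2, p_7 = 2*20998 + 17539 = 59535, q_7 = 2*1463 + 1222 = 4148.
Check: 59535^2 - 206*4148^2 = 3544416225 - 3544416224 = 1, so (x, y) = (59535, 4148) solves the equation, and by the theorem it is the least positive solution.

(x, y) = (59535, 4148)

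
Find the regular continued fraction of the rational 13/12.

[1; 12]

Run the Euclidean algorithm on 13 and 12; the successive quotients are the partial quotients a_0, a_1, ... (each step inverts the fractional part left over by the previous one):
  13 = 1*12 + 1, so a_0 = 1.
  12 = 12*1 + 0, so a_1 = 12.
The remainder reaches 0 after 2 divisions, so the expansion has 2 partial quotients, read off in order.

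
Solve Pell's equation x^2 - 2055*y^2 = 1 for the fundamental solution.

(x, y) = (136, 3)

First expand sqrt(2055) as a continued fraction. With x_i = (sqrt(2055) + m_i)/d_i and (m_0, d_0) = (0, 1): a_0 = floor(sqrt(2055)) = 45, since 45^2 = 2025 <= 2055 < 2116 = 46^2.
Iterate m_{i+1} = d_i*a_i - m_i, d_{i+1} = (2055 - m_{i+1}^2)/d_i, a_{i+1} = floor((a_0 + m_{i+1})/d_{i+1}):
  m_1 = 1*45 - 0 = 45, d_1 = (2055 - 45^2)/1 = 30/1 = 30, a_1 = floor((45 + 45)/30) = 3.
  m_2 = 30*3 - 45 = 45, d_2 = (2055 - 45^2)/30 = 30/30 = 1, a_2 = floor((45 + 45)/1) = 90.
  m_3 = 1*90 - 45 = 45, d_3 = (2055 - 45^2)/1 = 30/1 = 30: (m_3, d_3) = (m_1, d_1) = (45, 30), so from here the quotients repeat a_1, a_2; the period length is 2.
So sqrt(2055) = [45; (3, 90)] with period length k = 2.
k is even, so the fundamental solution of x^2 - 2055y^2 = 1 is (p_{k-1}, q_{k-1}) = (p_1, q_1); compute convergents through index 1.
Convergents (p_i = a_i*p_{i-1} + p_{i-2}, q_i = a_i*q_{i-1} + q_{i-2} with p_{-2}=0, p_{-1}=1, q_{-2}=1, q_{-1}=0):
  i=0: a_0=45, p_0 = 45*1 + 0 = 45, q_0 = 45*0 + 1 = 1.
  i=1: a_1=3, p_1 = 3*45 + 1 = 136, q_1 = 3*1 + 0 = 3.
Check: 136^2 - 2055*3^2 = 18496 - 18495 = 1, so (x, y) = (136, 3) solves the equation, and by the theorem it is the least positive solution.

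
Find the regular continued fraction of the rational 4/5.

[0; 1, 4]

Run the Euclidean algorithm on 4 and 5; the successive quotients are the partial quotients a_0, a_1, ... (each step inverts the fractional part left over by the previous one):
  4 = 0*5 + 4, so a_0 = 0.
  5 = 1*4 + 1, so a_1 = 1.
  4 = 4*1 + 0, so a_2 = 4.
The remainder reaches 0 after 3 divisions, so the expansion has 3 partial quotients, read off in order.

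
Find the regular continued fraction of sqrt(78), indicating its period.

Write x_i = (sqrt(78) + m_i)/d_i with (m_0, d_0) = (0, 1). a_0 = floor(sqrt(78)) = 8, since 8^2 = 64 <= 78 < 81 = 9^2.
Iterate m_{i+1} = d_i*a_i - m_i, d_{i+1} = (78 - m_{i+1}^2)/d_i, a_{i+1} = floor((a_0 + m_{i+1})/d_{i+1}):
  m_1 = 1*8 - 0 = 8, d_1 = (78 - 8^2)/1 = 14/1 = 14, a_1 = floor((8 + 8)/14) = 1.
  m_2 = 14*1 - 8 = 6, d_2 = (78 - 6^2)/14 = 42/14 = 3, a_2 = floor((8 + 6)/3) = 4.
  m_3 = 3*4 - 6 = 6, d_3 = (78 - 6^2)/3 = 42/3 = 14, a_3 = floor((8 + 6)/14) = 1.
  m_4 = 14*1 - 6 = 8, d_4 = (78 - 8^2)/14 = 14/14 = 1, a_4 = floor((8 + 8)/1) = 16.
  m_5 = 1*16 - 8 = 8, d_5 = (78 - 8^2)/1 = 14/1 = 14: (m_5, d_5) = (m_1, d_1) = (8, 14), so from here the quotients repeat a_1, ..., a_4; the period length is 4.
Hence the expansion of sqrt(78) is a_0 = 8 followed by the repeating block 1, 4, 1, 16 (period 4).

[8; (1, 4, 1, 16)]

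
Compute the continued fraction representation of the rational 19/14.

[1; 2, 1, 4]

Run the Euclidean algorithm on 19 and 14; the successive quotients are the partial quotients a_0, a_1, ... (each step inverts the fractional part left over by the previous one):
  19 = 1*14 + 5, so a_0 = 1.
  14 = 2*5 + 4, so a_1 = 2.
  5 = 1*4 + 1, so a_2 = 1.
  4 = 4*1 + 0, so a_3 = 4.
The remainder reaches 0 after 4 divisions, so the expansion has 4 partial quotients, read off in order.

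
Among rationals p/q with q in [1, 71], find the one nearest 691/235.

197/67

Expand x = 691/235 as a continued fraction with the Euclidean algorithm:
  691 = 2*235 + 221, so a_0 = 2.
  235 = 1*221 + 14, so a_1 = 1.
  221 = 15*14 + 11, so a_2 = 15.
  14 = 1*11 + 3, so a_3 = 1.
  11 = 3*3 + 2, so a_4 = 3.
  3 = 1*2 + 1, so a_5 = 1.
  2 = 2*1 + 0, so a_6 = 2.
so x = [2; 1, 15, 1, 3, 1, 2].
Convergents (p_i = a_i*p_{i-1} + p_{i-2}, q_i = a_i*q_{i-1} + q_{i-2} with p_{-2}=0, p_{-1}=1, q_{-2}=1, q_{-1}=0), until the denominator exceeds 71:
  i=0: a_0=2, p_0 = 2*1 + 0 = 2, q_0 = 2*0 + 1 = 1.
  i=1: a_1=1, p_1 = 1*2 + 1 = 3, q_1 = 1*1 + 0 = 1.
  i=2: a_2=15, p_2 = 15*3 + 2 = 47, q_2 = 15*1 + 1 = 16.
  i=3: a_3=1, p_3 = 1*47 + 3 = 50, q_3 = 1*16 + 1 = 17.
  i=4: a_4=3, p_4 = 3*50 + 47 = 197, q_4 = 3*17 + 16 = 67.
  i=5: a_5=1, p_5 = 1*197 + 50 = 247, q_5 = 1*67 + 17 = 84.
q_5 = 84 > 71, so the last convergent with denominator <= 71 is p_4/q_4 = 197/67.
The closest fraction with denominator <= 71 is either p_4/q_4 or the intermediate fraction (k*p_4 + p_3)/(k*q_4 + q_3) with the largest k >= 1 whose denominator stays <= 71; these approach x as k grows, and every other convergent or intermediate fraction in range is farther away.
Largest k: floor((71 - q_3)/q_4) = floor((71 - 17)/67) = 0.
Since k = 0, no intermediate fraction beyond p_4/q_4 has denominator <= 71, so the convergent 197/67 is the closest (its error is |691*67 - 197*235|/(235*67) = 2/15745).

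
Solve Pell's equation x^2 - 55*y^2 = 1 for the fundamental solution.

(x, y) = (89, 12)

First expand sqrt(55) as a continued fraction. With x_i = (sqrt(55) + m_i)/d_i and (m_0, d_0) = (0, 1): a_0 = floor(sqrt(55)) = 7, since 7^2 = 49 <= 55 < 64 = 8^2.
Iterate m_{i+1} = d_i*a_i - m_i, d_{i+1} = (55 - m_{i+1}^2)/d_i, a_{i+1} = floor((a_0 + m_{i+1})/d_{i+1}):
  m_1 = 1*7 - 0 = 7, d_1 = (55 - 7^2)/1 = 6/1 = 6, a_1 = floor((7 + 7)/6) = 2.
  m_2 = 6*2 - 7 = 5, d_2 = (55 - 5^2)/6 = 30/6 = 5, a_2 = floor((7 + 5)/5) = 2.
  m_3 = 5*2 - 5 = 5, d_3 = (55 - 5^2)/5 = 30/5 = 6, a_3 = floor((7 + 5)/6) = 2.
  m_4 = 6*2 - 5 = 7, d_4 = (55 - 7^2)/6 = 6/6 = 1, a_4 = floor((7 + 7)/1) = 14.
  m_5 = 1*14 - 7 = 7, d_5 = (55 - 7^2)/1 = 6/1 = 6: (m_5, d_5) = (m_1, d_1) = (7, 6), so from here the quotients repeat a_1, ..., a_4; the period length is 4.
So sqrt(55) = [7; (2, 2, 2, 14)] with period length k = 4.
k is even, so the fundamental solution of x^2 - 55y^2 = 1 is (p_{k-1}, q_{k-1}) = (p_3, q_3); compute convergents through index 3.
Convergents (p_i = a_i*p_{i-1} + p_{i-2}, q_i = a_i*q_{i-1} + q_{i-2} with p_{-2}=0, p_{-1}=1, q_{-2}=1, q_{-1}=0):
  i=0: a_0=7, p_0 = 7*1 + 0 = 7, q_0 = 7*0 + 1 = 1.
  i=1: a_1=2, p_1 = 2*7 + 1 = 15, q_1 = 2*1 + 0 = 2.
  i=2: a_2=2, p_2 = 2*15 + 7 = 37, q_2 = 2*2 + 1 = 5.
  i=3: a_3=2, p_3 = 2*37 + 15 = 89, q_3 = 2*5 + 2 = 12.
Check: 89^2 - 55*12^2 = 7921 - 7920 = 1, so (x, y) = (89, 12) solves the equation, and by the theorem it is the least positive solution.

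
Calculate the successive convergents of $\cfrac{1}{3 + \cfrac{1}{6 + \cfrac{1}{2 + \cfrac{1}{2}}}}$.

0/1, 1/3, 6/19, 13/41, 32/101

Using the convergent recurrence p_i = a_i*p_{i-1} + p_{i-2}, q_i = a_i*q_{i-1} + q_{i-2} with p_{-2}=0, p_{-1}=1, q_{-2}=1, q_{-1}=0:
  i=0: a_0=0, p_0 = 0*1 + 0 = 0, q_0 = 0*0 + 1 = 1.
  i=1: a_1=3, p_1 = 3*0 + 1 = 1, q_1 = 3*1 + 0 = 3.
  i=2: a_2=6, p_2 = 6*1 + 0 = 6, q_2 = 6*3 + 1 = 19.
  i=3: a_3=2, p_3 = 2*6 + 1 = 13, q_3 = 2*19 + 3 = 41.
  i=4: a_4=2, p_4 = 2*13 + 6 = 32, q_4 = 2*41 + 19 = 101.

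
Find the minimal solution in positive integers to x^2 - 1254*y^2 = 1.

First expand sqrt(1254) as a continued fraction. With x_i = (sqrt(1254) + m_i)/d_i and (m_0, d_0) = (0, 1): a_0 = floor(sqrt(1254)) = 35, since 35^2 = 1225 <= 1254 < 1296 = 36^2.
Iterate m_{i+1} = d_i*a_i - m_i, d_{i+1} = (1254 - m_{i+1}^2)/d_i, a_{i+1} = floor((a_0 + m_{i+1})/d_{i+1}):
  m_1 = 1*35 - 0 = 35, d_1 = (1254 - 35^2)/1 = 29/1 = 29, a_1 = floor((35 + 35)/29) = 2.
  m_2 = 29*2 - 35 = 23, d_2 = (1254 - 23^2)/29 = 725/29 = 25, a_2 = floor((35 + 23)/25) = 2.
  m_3 = 25*2 - 23 = 27, d_3 = (1254 - 27^2)/25 = 525/25 = 21, a_3 = floor((35 + 27)/21) = 2.
  m_4 = 21*2 - 27 = 15, d_4 = (1254 - 15^2)/21 = 1029/21 = 49, a_4 = floor((35 + 15)/49) = 1.
  m_5 = 49*1 - 15 = 34, d_5 = (1254 - 34^2)/49 = 98/49 = 2, a_5 = floor((35 + 34)/2) = 34.
  m_6 = 2*34 - 34 = 34, d_6 = (1254 - 34^2)/2 = 98/2 = 49, a_6 = floor((35 + 34)/49) = 1.
  m_7 = 49*1 - 34 = 15, d_7 = (1254 - 15^2)/49 = 1029/49 = 21, a_7 = floor((35 + 15)/21) = 2.
  m_8 = 21*2 - 15 = 27, d_8 = (1254 - 27^2)/21 = 525/21 = 25, a_8 = floor((35 + 27)/25) = 2.
  m_9 = 25*2 - 27 = 23, d_9 = (1254 - 23^2)/25 = 725/25 = 29, a_9 = floor((35 + 23)/29) = 2.
  m_10 = 29*2 - 23 = 35, d_10 = (1254 - 35^2)/29 = 29/29 = 1, a_10 = floor((35 + 35)/1) = 70.
  m_11 = 1*70 - 35 = 35, d_11 = (1254 - 35^2)/1 = 29/1 = 29: (m_11, d_11) = (m_1, d_1) = (35, 29), so from here the quotients repeat a_1, ..., a_10; the period length is 10.
So sqrt(1254) = [35; (2, 2, 2, 1, 34, 1, 2, 2, 2, 70)] with period length k = 10.
k is even, so the fundamental solution of x^2 - 1254y^2 = 1 is (p_{k-1}, q_{k-1}) = (p_9, q_9); compute convergents through index 9.
Convergents (p_i = a_i*p_{i-1} + p_{i-2}, q_i = a_i*q_{i-1} + q_{i-2} with p_{-2}=0, p_{-1}=1, q_{-2}=1, q_{-1}=0):
  i=0: a_0=35, p_0 = 35*1 + 0 = 35, q_0 = 35*0 + 1 = 1.
  i=1: a_1=2, p_1 = 2*35 + 1 = 71, q_1 = 2*1 + 0 = 2.
  i=2: a_2=2, p_2 = 2*71 + 35 = 177, q_2 = 2*2 + 1 = 5.
  i=3: a_3=2, p_3 = 2*177 + 71 = 425, q_3 = 2*5 + 2 = 12.
  i=4: a_4=1, p_4 = 1*425 + 177 = 602, q_4 = 1*12 + 5 = 17.
  i=5: a_5=34, p_5 = 34*602 + 425 = 20893, q_5 = 34*17 + 12 = 590.
  i=6: a_6=1, p_6 = 1*20893 + 602 = 21495, q_6 = 1*590 + 17 = 607.
  i=7: a_7=2, p_7 = 2*21495 + 20893 = 63883, q_7 = 2*607 + 590 = 1804.
  i=8: a_8=2, p_8 = 2*63883 + 21495 = 149261, q_8 = 2*1804 + 607 = 4215.
  i=9: a_9=2, p_9 = 2*149261 + 63883 = 362405, q_9 = 2*4215 + 1804 = 10234.
Check: 362405^2 - 1254*10234^2 = 131337384025 - 131337384024 = 1, so (x, y) = (362405, 10234) solves the equation, and by the theorem it is the least positive solution.

(x, y) = (362405, 10234)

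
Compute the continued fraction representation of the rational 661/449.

[1; 2, 8, 2, 12]

Run the Euclidean algorithm on 661 and 449; the successive quotients are the partial quotients a_0, a_1, ... (each step inverts the fractional part left over by the previous one):
  661 = 1*449 + 212, so a_0 = 1.
  449 = 2*212 + 25, so a_1 = 2.
  212 = 8*25 + 12, so a_2 = 8.
  25 = 2*12 + 1, so a_3 = 2.
  12 = 12*1 + 0, so a_4 = 12.
The remainder reaches 0 after 5 divisions, so the expansion has 5 partial quotients, read off in order.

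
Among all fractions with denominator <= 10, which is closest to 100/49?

Expand x = 100/49 as a continued fraction with the Euclidean algorithm:
  100 = 2*49 + 2, so a_0 = 2.
  49 = 24*2 + 1, so a_1 = 24.
  2 = 2*1 + 0, so a_2 = 2.
so x = [2; 24, 2].
Convergents (p_i = a_i*p_{i-1} + p_{i-2}, q_i = a_i*q_{i-1} + q_{i-2} with p_{-2}=0, p_{-1}=1, q_{-2}=1, q_{-1}=0), until the denominator exceeds 10:
  i=0: a_0=2, p_0 = 2*1 + 0 = 2, q_0 = 2*0 + 1 = 1.
  i=1: a_1=24, p_1 = 24*2 + 1 = 49, q_1 = 24*1 + 0 = 24.
q_1 = 24 > 10, so the last convergent with denominator <= 10 is p_0/q_0 = 2/1.
The closest fraction with denominator <= 10 is either p_0/q_0 or the intermediate fraction (k*p_0 + p_{-1})/(k*q_0 + q_{-1}) with the largest k >= 1 whose denominator stays <= 10; these approach x as k grows, and every other convergent or intermediate fraction in range is farther away.
Largest k: floor((10 - q_{-1})/q_0) = floor((10 - 0)/1) = 10 (using the seeds p_{-1} = 1, q_{-1} = 0).
That gives (10*2 + 1)/(10*1 + 0) = 21/10.
Compare the errors: |x - 2/1| = |100*1 - 2*49|/(49*1) = 2/49, and |x - 21/10| = |100*10 - 21*49|/(49*10) = 29/490.
Cross-multiplying, 2*490 = 980 < 1421 = 29*49, so 2/49 is smaller: the convergent 2/1 is closer to x than 21/10.

2/1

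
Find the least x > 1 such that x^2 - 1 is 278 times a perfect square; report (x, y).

First expand sqrt(278) as a continued fraction. With x_i = (sqrt(278) + m_i)/d_i and (m_0, d_0) = (0, 1): a_0 = floor(sqrt(278)) = 16, since 16^2 = 256 <= 278 < 289 = 17^2.
Iterate m_{i+1} = d_i*a_i - m_i, d_{i+1} = (278 - m_{i+1}^2)/d_i, a_{i+1} = floor((a_0 + m_{i+1})/d_{i+1}):
  m_1 = 1*16 - 0 = 16, d_1 = (278 - 16^2)/1 = 22/1 = 22, a_1 = floor((16 + 16)/22) = 1.
  m_2 = 22*1 - 16 = 6, d_2 = (278 - 6^2)/22 = 242/22 = 11, a_2 = floor((16 + 6)/11) = 2.
  m_3 = 11*2 - 6 = 16, d_3 = (278 - 16^2)/11 = 22/11 = 2, a_3 = floor((16 + 16)/2) = 16.
  m_4 = 2*16 - 16 = 16, d_4 = (278 - 16^2)/2 = 22/2 = 11, a_4 = floor((16 + 16)/11) = 2.
  m_5 = 11*2 - 16 = 6, d_5 = (278 - 6^2)/11 = 242/11 = 22, a_5 = floor((16 + 6)/22) = 1.
  m_6 = 22*1 - 6 = 16, d_6 = (278 - 16^2)/22 = 22/22 = 1, a_6 = floor((16 + 16)/1) = 32.
  m_7 = 1*32 - 16 = 16, d_7 = (278 - 16^2)/1 = 22/1 = 22: (m_7, d_7) = (m_1, d_1) = (16, 22), so from here the quotients repeat a_1, ..., a_6; the period length is 6.
So sqrt(278) = [16; (1, 2, 16, 2, 1, 32)] with period length k = 6.
k is even, so the fundamental solution of x^2 - 278y^2 = 1 is (p_{k-1}, q_{k-1}) = (p_5, q_5); compute convergents through index 5.
Convergents (p_i = a_i*p_{i-1} + p_{i-2}, q_i = a_i*q_{i-1} + q_{i-2} with p_{-2}=0, p_{-1}=1, q_{-2}=1, q_{-1}=0):
  i=0: a_0=16, p_0 = 16*1 + 0 = 16, q_0 = 16*0 + 1 = 1.
  i=1: a_1=1, p_1 = 1*16 + 1 = 17, q_1 = 1*1 + 0 = 1.
  i=2: a_2=2, p_2 = 2*17 + 16 = 50, q_2 = 2*1 + 1 = 3.
  i=3: a_3=16, p_3 = 16*50 + 17 = 817, q_3 = 16*3 + 1 = 49.
  i=4: a_4=2, p_4 = 2*817 + 50 = 1684, q_4 = 2*49 + 3 = 101.
  i=5: a_5=1, p_5 = 1*1684 + 817 = 2501, q_5 = 1*101 + 49 = 150.
Check: 2501^2 - 278*150^2 = 6255001 - 6255000 = 1, so (x, y) = (2501, 150) solves the equation, and by the theorem it is the least positive solution.

(x, y) = (2501, 150)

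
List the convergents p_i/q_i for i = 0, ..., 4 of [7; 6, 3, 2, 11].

Using the convergent recurrence p_i = a_i*p_{i-1} + p_{i-2}, q_i = a_i*q_{i-1} + q_{i-2} with p_{-2}=0, p_{-1}=1, q_{-2}=1, q_{-1}=0:
  i=0: a_0=7, p_0 = 7*1 + 0 = 7, q_0 = 7*0 + 1 = 1.
  i=1: a_1=6, p_1 = 6*7 + 1 = 43, q_1 = 6*1 + 0 = 6.
  i=2: a_2=3, p_2 = 3*43 + 7 = 136, q_2 = 3*6 + 1 = 19.
  i=3: a_3=2, p_3 = 2*136 + 43 = 315, q_3 = 2*19 + 6 = 44.
  i=4: a_4=11, p_4 = 11*315 + 136 = 3601, q_4 = 11*44 + 19 = 503.

7/1, 43/6, 136/19, 315/44, 3601/503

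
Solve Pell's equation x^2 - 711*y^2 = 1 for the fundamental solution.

First expand sqrt(711) as a continued fraction. With x_i = (sqrt(711) + m_i)/d_i and (m_0, d_0) = (0, 1): a_0 = floor(sqrt(711)) = 26, since 26^2 = 676 <= 711 < 729 = 27^2.
Iterate m_{i+1} = d_i*a_i - m_i, d_{i+1} = (711 - m_{i+1}^2)/d_i, a_{i+1} = floor((a_0 + m_{i+1})/d_{i+1}):
  m_1 = 1*26 - 0 = 26, d_1 = (711 - 26^2)/1 = 35/1 = 35, a_1 = floor((26 + 26)/35) = 1.
  m_2 = 35*1 - 26 = 9, d_2 = (711 - 9^2)/35 = 630/35 = 18, a_2 = floor((26 + 9)/18) = 1.
  m_3 = 18*1 - 9 = 9, d_3 = (711 - 9^2)/18 = 630/18 = 35, a_3 = floor((26 + 9)/35) = 1.
  m_4 = 35*1 - 9 = 26, d_4 = (711 - 26^2)/35 = 35/35 = 1, a_4 = floor((26 + 26)/1) = 52.
  m_5 = 1*52 - 26 = 26, d_5 = (711 - 26^2)/1 = 35/1 = 35: (m_5, d_5) = (m_1, d_1) = (26, 35), so from here the quotients repeat a_1, ..., a_4; the period length is 4.
So sqrt(711) = [26; (1, 1, 1, 52)] with period length k = 4.
k is even, so the fundamental solution of x^2 - 711y^2 = 1 is (p_{k-1}, q_{k-1}) = (p_3, q_3); compute convergents through index 3.
Convergents (p_i = a_i*p_{i-1} + p_{i-2}, q_i = a_i*q_{i-1} + q_{i-2} with p_{-2}=0, p_{-1}=1, q_{-2}=1, q_{-1}=0):
  i=0: a_0=26, p_0 = 26*1 + 0 = 26, q_0 = 26*0 + 1 = 1.
  i=1: a_1=1, p_1 = 1*26 + 1 = 27, q_1 = 1*1 + 0 = 1.
  i=2: a_2=1, p_2 = 1*27 + 26 = 53, q_2 = 1*1 + 1 = 2.
  i=3: a_3=1, p_3 = 1*53 + 27 = 80, q_3 = 1*2 + 1 = 3.
Check: 80^2 - 711*3^2 = 6400 - 6399 = 1, so (x, y) = (80, 3) solves the equation, and by the theorem it is the least positive solution.

(x, y) = (80, 3)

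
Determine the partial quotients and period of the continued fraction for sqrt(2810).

[53; (106)]

Write x_i = (sqrt(2810) + m_i)/d_i with (m_0, d_0) = (0, 1). a_0 = floor(sqrt(2810)) = 53, since 53^2 = 2809 <= 2810 < 2916 = 54^2.
Iterate m_{i+1} = d_i*a_i - m_i, d_{i+1} = (2810 - m_{i+1}^2)/d_i, a_{i+1} = floor((a_0 + m_{i+1})/d_{i+1}):
  m_1 = 1*53 - 0 = 53, d_1 = (2810 - 53^2)/1 = 1/1 = 1, a_1 = floor((53 + 53)/1) = 106.
  m_2 = 1*106 - 53 = 53, d_2 = (2810 - 53^2)/1 = 1/1 = 1: (m_2, d_2) = (m_1, d_1) = (53, 1), so from here the quotient a_1 repeats; the period length is 1.
Hence the expansion of sqrt(2810) is a_0 = 53 followed by the repeating block 106 (period 1).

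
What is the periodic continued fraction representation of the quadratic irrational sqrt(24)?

[4; (1, 8)]

Write x_i = (sqrt(24) + m_i)/d_i with (m_0, d_0) = (0, 1). a_0 = floor(sqrt(24)) = 4, since 4^2 = 16 <= 24 < 25 = 5^2.
Iterate m_{i+1} = d_i*a_i - m_i, d_{i+1} = (24 - m_{i+1}^2)/d_i, a_{i+1} = floor((a_0 + m_{i+1})/d_{i+1}):
  m_1 = 1*4 - 0 = 4, d_1 = (24 - 4^2)/1 = 8/1 = 8, a_1 = floor((4 + 4)/8) = 1.
  m_2 = 8*1 - 4 = 4, d_2 = (24 - 4^2)/8 = 8/8 = 1, a_2 = floor((4 + 4)/1) = 8.
  m_3 = 1*8 - 4 = 4, d_3 = (24 - 4^2)/1 = 8/1 = 8: (m_3, d_3) = (m_1, d_1) = (4, 8), so from here the quotients repeat a_1, a_2; the period length is 2.
Hence the expansion of sqrt(24) is a_0 = 4 followed by the repeating block 1, 8 (period 2).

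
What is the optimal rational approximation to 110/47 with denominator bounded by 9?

Expand x = 110/47 as a continued fraction with the Euclidean algorithm:
  110 = 2*47 + 16, so a_0 = 2.
  47 = 2*16 + 15, so a_1 = 2.
  16 = 1*15 + 1, so a_2 = 1.
  15 = 15*1 + 0, so a_3 = 15.
so x = [2; 2, 1, 15].
Convergents (p_i = a_i*p_{i-1} + p_{i-2}, q_i = a_i*q_{i-1} + q_{i-2} with p_{-2}=0, p_{-1}=1, q_{-2}=1, q_{-1}=0), until the denominator exceeds 9:
  i=0: a_0=2, p_0 = 2*1 + 0 = 2, q_0 = 2*0 + 1 = 1.
  i=1: a_1=2, p_1 = 2*2 + 1 = 5, q_1 = 2*1 + 0 = 2.
  i=2: a_2=1, p_2 = 1*5 + 2 = 7, q_2 = 1*2 + 1 = 3.
  i=3: a_3=15, p_3 = 15*7 + 5 = 110, q_3 = 15*3 + 2 = 47.
q_3 = 47 > 9, so the last convergent with denominator <= 9 is p_2/q_2 = 7/3.
The closest fraction with denominator <= 9 is either p_2/q_2 or the intermediate fraction (k*p_2 + p_1)/(k*q_2 + q_1) with the largest k >= 1 whose denominator stays <= 9; these approach x as k grows, and every other convergent or intermediate fraction in range is farther away.
Largest k: floor((9 - q_1)/q_2) = floor((9 - 2)/3) = 2.
That gives (2*7 + 5)/(2*3 + 2) = 19/8.
Compare the errors: |x - 7/3| = |110*3 - 7*47|/(47*3) = 1/141, and |x - 19/8| = |110*8 - 19*47|/(47*8) = 13/376.
Cross-multiplying, 1*376 = 376 < 1833 = 13*141, so 1/141 is smaller: the convergent 7/3 is closer to x than 19/8.

7/3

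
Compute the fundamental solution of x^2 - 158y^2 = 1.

(x, y) = (7743, 616)

First expand sqrt(158) as a continued fraction. With x_i = (sqrt(158) + m_i)/d_i and (m_0, d_0) = (0, 1): a_0 = floor(sqrt(158)) = 12, since 12^2 = 144 <= 158 < 169 = 13^2.
Iterate m_{i+1} = d_i*a_i - m_i, d_{i+1} = (158 - m_{i+1}^2)/d_i, a_{i+1} = floor((a_0 + m_{i+1})/d_{i+1}):
  m_1 = 1*12 - 0 = 12, d_1 = (158 - 12^2)/1 = 14/1 = 14, a_1 = floor((12 + 12)/14) = 1.
  m_2 = 14*1 - 12 = 2, d_2 = (158 - 2^2)/14 = 154/14 = 11, a_2 = floor((12 + 2)/11) = 1.
  m_3 = 11*1 - 2 = 9, d_3 = (158 - 9^2)/11 = 77/11 = 7, a_3 = floor((12 + 9)/7) = 3.
  m_4 = 7*3 - 9 = 12, d_4 = (158 - 12^2)/7 = 14/7 = 2, a_4 = floor((12 + 12)/2) = 12.
  m_5 = 2*12 - 12 = 12, d_5 = (158 - 12^2)/2 = 14/2 = 7, a_5 = floor((12 + 12)/7) = 3.
  m_6 = 7*3 - 12 = 9, d_6 = (158 - 9^2)/7 = 77/7 = 11, a_6 = floor((12 + 9)/11) = 1.
  m_7 = 11*1 - 9 = 2, d_7 = (158 - 2^2)/11 = 154/11 = 14, a_7 = floor((12 + 2)/14) = 1.
  m_8 = 14*1 - 2 = 12, d_8 = (158 - 12^2)/14 = 14/14 = 1, a_8 = floor((12 + 12)/1) = 24.
  m_9 = 1*24 - 12 = 12, d_9 = (158 - 12^2)/1 = 14/1 = 14: (m_9, d_9) = (m_1, d_1) = (12, 14), so from here the quotients repeat a_1, ..., a_8; the period length is 8.
So sqrt(158) = [12; (1, 1, 3, 12, 3, 1, 1, 24)] with period length k = 8.
k is even, so the fundamental solution of x^2 - 158y^2 = 1 is (p_{k-1}, q_{k-1}) = (p_7, q_7); compute convergents through index 7.
Convergents (p_i = a_i*p_{i-1} + p_{i-2}, q_i = a_i*q_{i-1} + q_{i-2} with p_{-2}=0, p_{-1}=1, q_{-2}=1, q_{-1}=0):
  i=0: a_0=12, p_0 = 12*1 + 0 = 12, q_0 = 12*0 + 1 = 1.
  i=1: a_1=1, p_1 = 1*12 + 1 = 13, q_1 = 1*1 + 0 = 1.
  i=2: a_2=1, p_2 = 1*13 + 12 = 25, q_2 = 1*1 + 1 = 2.
  i=3: a_3=3, p_3 = 3*25 + 13 = 88, q_3 = 3*2 + 1 = 7.
  i=4: a_4=12, p_4 = 12*88 + 25 = 1081, q_4 = 12*7 + 2 = 86.
  i=5: a_5=3, p_5 = 3*1081 + 88 = 3331, q_5 = 3*86 + 7 = 265.
  i=6: a_6=1, p_6 = 1*3331 + 1081 = 4412, q_6 = 1*265 + 86 = 351.
  i=7: a_7=1, p_7 = 1*4412 + 3331 = 7743, q_7 = 1*351 + 265 = 616.
Check: 7743^2 - 158*616^2 = 59954049 - 59954048 = 1, so (x, y) = (7743, 616) solves the equation, and by the theorem it is the least positive solution.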